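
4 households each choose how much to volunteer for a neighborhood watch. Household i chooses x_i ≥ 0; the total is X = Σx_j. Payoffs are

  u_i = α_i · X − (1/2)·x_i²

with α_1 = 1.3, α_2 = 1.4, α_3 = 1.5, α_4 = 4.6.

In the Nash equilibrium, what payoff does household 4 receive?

29.9

Household i's FOC: ∂u_i/∂x_i = α_i − x_i = 0, so x_i* = α_i.
NE contributions = (1.3, 1.4, 1.5, 4.6); X = 8.8.
u_4 = α_4·X − ½·(x_4)² = 4.6·8.8 − ½·4.6² = 29.9.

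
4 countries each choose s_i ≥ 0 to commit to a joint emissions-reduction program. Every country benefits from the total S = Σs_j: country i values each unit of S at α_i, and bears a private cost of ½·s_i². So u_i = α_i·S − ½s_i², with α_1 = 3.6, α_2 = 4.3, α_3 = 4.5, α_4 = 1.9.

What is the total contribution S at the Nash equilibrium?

14.3

Country i's FOC: ∂u_i/∂s_i = α_i − s_i = 0, so s_i* = α_i.
NE contributions = (3.6, 4.3, 4.5, 1.9); S = 14.3.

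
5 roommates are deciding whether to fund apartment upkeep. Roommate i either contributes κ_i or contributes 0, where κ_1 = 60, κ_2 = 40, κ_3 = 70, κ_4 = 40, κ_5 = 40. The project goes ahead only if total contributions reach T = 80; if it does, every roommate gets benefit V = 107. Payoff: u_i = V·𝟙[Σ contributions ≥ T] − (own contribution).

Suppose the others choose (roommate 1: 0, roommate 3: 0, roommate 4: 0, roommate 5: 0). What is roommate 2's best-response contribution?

0

Others' total = 0. Even contributing 40 gives 40 < 80: no benefit either way.
Best response: 0.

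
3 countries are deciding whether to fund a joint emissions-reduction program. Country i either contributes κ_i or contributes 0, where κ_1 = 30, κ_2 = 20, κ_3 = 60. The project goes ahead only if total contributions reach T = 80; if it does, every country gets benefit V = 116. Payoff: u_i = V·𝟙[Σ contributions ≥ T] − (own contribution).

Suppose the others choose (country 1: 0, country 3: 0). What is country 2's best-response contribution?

Others' total = 0. Even contributing 20 gives 20 < 80: no benefit either way.
Best response: 0.

0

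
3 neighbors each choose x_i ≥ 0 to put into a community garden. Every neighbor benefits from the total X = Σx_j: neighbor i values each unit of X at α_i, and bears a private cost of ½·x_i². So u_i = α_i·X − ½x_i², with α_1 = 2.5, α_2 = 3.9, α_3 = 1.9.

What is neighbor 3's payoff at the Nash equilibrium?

Neighbor i's FOC: ∂u_i/∂x_i = α_i − x_i = 0, so x_i* = α_i.
NE contributions = (2.5, 3.9, 1.9); X = 8.3.
u_3 = α_3·X − ½·(x_3)² = 1.9·8.3 − ½·1.9² = 13.965.

13.965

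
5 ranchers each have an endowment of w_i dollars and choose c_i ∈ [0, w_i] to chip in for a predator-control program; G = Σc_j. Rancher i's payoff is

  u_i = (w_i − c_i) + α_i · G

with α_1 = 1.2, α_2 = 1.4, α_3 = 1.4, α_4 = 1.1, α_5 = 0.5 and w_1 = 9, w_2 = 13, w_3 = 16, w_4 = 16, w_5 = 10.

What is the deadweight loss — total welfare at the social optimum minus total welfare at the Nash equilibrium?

∂u_i/∂c_i = α_i − 1, so rancher i contributes w_i if α_i > 1, else 0.
α_i > 1 for i ∈ {1, 2, 3, 4}; NE contributions (9, 13, 16, 16, 0), G = 54.
W^NE = Σw_i − G^NE + (Σα_i)·G^NE = 64 + 4.6·54 = 312.4.
Planner: ∂(Σu_j)/∂c_i = Σα_j − 1 = 4.6 > 0, so everyone contributes w_i; G^SO = 64, W^SO = 64 + 4.6·64 = 358.4.
Deadweight loss = 46.

46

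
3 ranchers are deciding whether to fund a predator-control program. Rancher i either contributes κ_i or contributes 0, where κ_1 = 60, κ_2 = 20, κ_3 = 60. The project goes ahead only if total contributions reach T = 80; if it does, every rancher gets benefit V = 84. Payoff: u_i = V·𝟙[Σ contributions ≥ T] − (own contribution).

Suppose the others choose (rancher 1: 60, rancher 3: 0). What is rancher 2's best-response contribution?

Others' total = 60. Contributing 20 brings total to 80 ≥ 80: gain V − κ_2 = 64.
Best response: 20.

20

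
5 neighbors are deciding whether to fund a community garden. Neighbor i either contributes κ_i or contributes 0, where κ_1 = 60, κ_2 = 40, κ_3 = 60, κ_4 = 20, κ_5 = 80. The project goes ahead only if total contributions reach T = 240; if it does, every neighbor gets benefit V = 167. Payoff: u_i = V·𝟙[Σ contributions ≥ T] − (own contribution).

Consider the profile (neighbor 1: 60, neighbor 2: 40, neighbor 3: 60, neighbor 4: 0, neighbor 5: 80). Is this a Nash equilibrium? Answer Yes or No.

Yes

Total = 240 ≥ 240: provided.
Neighbor 1 (pledges 60, payoff 107): dropping to 0 → total 180, payoff 0. No gain.
Neighbor 2 (pledges 40, payoff 127): dropping to 0 → total 200, payoff 0. No gain.
Neighbor 3 (pledges 60, payoff 107): dropping to 0 → total 180, payoff 0. No gain.
Neighbor 4 (pledges 0, payoff 167): pledging 20 → total 260, payoff 147. No gain.
Neighbor 5 (pledges 80, payoff 87): dropping to 0 → total 160, payoff 0. No gain.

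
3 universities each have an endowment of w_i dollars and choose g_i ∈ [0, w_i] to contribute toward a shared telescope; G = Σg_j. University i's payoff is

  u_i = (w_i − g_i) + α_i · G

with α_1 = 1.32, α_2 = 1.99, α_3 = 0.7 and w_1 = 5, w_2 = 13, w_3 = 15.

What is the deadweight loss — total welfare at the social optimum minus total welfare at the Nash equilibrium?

∂u_i/∂g_i = α_i − 1, so university i contributes w_i if α_i > 1, else 0.
α_i > 1 for i ∈ {1, 2}; NE contributions (5, 13, 0), G = 18.
W^NE = Σw_i − G^NE + (Σα_i)·G^NE = 33 + 3.01·18 = 87.18.
Planner: ∂(Σu_j)/∂g_i = Σα_j − 1 = 3.01 > 0, so everyone contributes w_i; G^SO = 33, W^SO = 33 + 3.01·33 = 132.33.
Deadweight loss = 45.15.

45.15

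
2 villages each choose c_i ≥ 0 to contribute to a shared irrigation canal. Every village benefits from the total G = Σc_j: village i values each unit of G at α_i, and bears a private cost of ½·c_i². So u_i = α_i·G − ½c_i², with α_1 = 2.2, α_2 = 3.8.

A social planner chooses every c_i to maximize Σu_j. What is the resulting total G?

Planner FOC: ∂(Σu_j)/∂c_i = (Σα_j) − c_i = 0, so c_i^SO = Σα_j = 6 for every i; G^SO = 12.

12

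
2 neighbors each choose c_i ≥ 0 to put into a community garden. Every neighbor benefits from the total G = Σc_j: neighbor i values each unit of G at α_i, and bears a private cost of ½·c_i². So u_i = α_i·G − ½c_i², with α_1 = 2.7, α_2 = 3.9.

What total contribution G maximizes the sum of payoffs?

Planner FOC: ∂(Σu_j)/∂c_i = (Σα_j) − c_i = 0, so c_i^SO = Σα_j = 6.6 for every i; G^SO = 13.2.

13.2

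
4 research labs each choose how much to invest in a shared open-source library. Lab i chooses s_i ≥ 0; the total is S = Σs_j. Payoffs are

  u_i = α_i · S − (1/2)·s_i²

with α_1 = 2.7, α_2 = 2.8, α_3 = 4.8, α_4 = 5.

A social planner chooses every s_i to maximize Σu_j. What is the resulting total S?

61.2

Planner FOC: ∂(Σu_j)/∂s_i = (Σα_j) − s_i = 0, so s_i^SO = Σα_j = 15.3 for every i; S^SO = 61.2.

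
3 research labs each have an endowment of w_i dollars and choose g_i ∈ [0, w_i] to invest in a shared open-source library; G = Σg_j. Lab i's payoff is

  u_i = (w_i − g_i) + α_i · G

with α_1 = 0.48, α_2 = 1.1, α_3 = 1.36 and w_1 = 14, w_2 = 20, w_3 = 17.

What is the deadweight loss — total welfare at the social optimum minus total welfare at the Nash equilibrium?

27.16

∂u_i/∂g_i = α_i − 1, so lab i contributes w_i if α_i > 1, else 0.
α_i > 1 for i ∈ {2, 3}; NE contributions (0, 20, 17), G = 37.
W^NE = Σw_i − G^NE + (Σα_i)·G^NE = 51 + 1.94·37 = 122.78.
Planner: ∂(Σu_j)/∂g_i = Σα_j − 1 = 1.94 > 0, so everyone contributes w_i; G^SO = 51, W^SO = 51 + 1.94·51 = 149.94.
Deadweight loss = 27.16.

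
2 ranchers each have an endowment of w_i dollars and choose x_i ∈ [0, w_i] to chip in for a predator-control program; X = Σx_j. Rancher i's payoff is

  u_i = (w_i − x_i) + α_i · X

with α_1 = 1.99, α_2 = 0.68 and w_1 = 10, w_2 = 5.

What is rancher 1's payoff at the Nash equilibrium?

∂u_i/∂x_i = α_i − 1, so rancher i contributes w_i if α_i > 1, else 0.
α_i > 1 for i ∈ {1}; NE contributions (10, 0), X = 10.
u_1 = (10 − 10) + 1.99·10 = 19.9.

19.9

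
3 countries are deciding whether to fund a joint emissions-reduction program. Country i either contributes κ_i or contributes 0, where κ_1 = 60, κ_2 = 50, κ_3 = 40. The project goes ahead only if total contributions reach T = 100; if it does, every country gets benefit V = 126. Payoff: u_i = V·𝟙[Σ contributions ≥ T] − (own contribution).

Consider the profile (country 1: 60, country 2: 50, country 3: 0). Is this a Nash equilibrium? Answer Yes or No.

Total = 110 ≥ 100: provided.
Country 1 (pledges 60, payoff 66): dropping to 0 → total 50, payoff 0. No gain.
Country 2 (pledges 50, payoff 76): dropping to 0 → total 60, payoff 0. No gain.
Country 3 (pledges 0, payoff 126): pledging 40 → total 150, payoff 86. No gain.

Yes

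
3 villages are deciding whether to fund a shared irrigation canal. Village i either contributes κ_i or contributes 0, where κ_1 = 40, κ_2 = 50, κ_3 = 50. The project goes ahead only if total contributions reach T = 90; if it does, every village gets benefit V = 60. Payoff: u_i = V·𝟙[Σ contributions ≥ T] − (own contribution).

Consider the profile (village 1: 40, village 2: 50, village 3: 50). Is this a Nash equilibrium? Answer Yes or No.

No

Total = 140 ≥ 90: provided.
Village 1 (pledges 40, payoff 20): dropping to 0 → total 100, payoff 60. Profitable deviation.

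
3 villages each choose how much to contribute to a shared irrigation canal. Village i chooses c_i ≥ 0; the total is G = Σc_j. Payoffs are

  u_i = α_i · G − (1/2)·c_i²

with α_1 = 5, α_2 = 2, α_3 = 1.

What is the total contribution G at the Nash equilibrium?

8

Village i's FOC: ∂u_i/∂c_i = α_i − c_i = 0, so c_i* = α_i.
NE contributions = (5, 2, 1); G = 8.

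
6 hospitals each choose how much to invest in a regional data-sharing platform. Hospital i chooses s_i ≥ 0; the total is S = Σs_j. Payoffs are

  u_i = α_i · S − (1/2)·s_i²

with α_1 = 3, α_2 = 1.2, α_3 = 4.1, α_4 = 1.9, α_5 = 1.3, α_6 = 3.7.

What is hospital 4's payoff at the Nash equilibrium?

Hospital i's FOC: ∂u_i/∂s_i = α_i − s_i = 0, so s_i* = α_i.
NE contributions = (3, 1.2, 4.1, 1.9, 1.3, 3.7); S = 15.2.
u_4 = α_4·S − ½·(s_4)² = 1.9·15.2 − ½·1.9² = 27.075.

27.075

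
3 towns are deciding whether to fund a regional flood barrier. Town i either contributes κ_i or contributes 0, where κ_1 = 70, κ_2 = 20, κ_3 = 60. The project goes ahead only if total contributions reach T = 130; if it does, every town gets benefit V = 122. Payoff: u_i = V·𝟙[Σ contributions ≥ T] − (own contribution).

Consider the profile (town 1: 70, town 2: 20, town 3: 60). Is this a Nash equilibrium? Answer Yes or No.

Total = 150 ≥ 130: provided.
Town 1 (pledges 70, payoff 52): dropping to 0 → total 80, payoff 0. No gain.
Town 2 (pledges 20, payoff 102): dropping to 0 → total 130, payoff 122. Profitable deviation.

No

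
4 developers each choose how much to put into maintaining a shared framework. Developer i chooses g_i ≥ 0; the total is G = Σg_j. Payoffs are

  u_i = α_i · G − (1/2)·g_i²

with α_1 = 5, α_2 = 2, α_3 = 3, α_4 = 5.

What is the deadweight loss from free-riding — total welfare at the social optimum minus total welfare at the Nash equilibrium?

256.5

Developer i's FOC: ∂u_i/∂g_i = α_i − g_i = 0, so g_i* = α_i.
NE contributions = (5, 2, 3, 5); G = 15.
W^NE = (Σα)·G − ½Σα_i² = 15² − ½·63 = 193.5.
Planner sets g_i = Σα_j = 15 for every i, so G^SO = 4·15 = 60.
W^SO = (Σα)·G^SO − ½·4·(Σα)² = (4/2)·15² = 450.
Deadweight loss = W^SO − W^NE = 256.5.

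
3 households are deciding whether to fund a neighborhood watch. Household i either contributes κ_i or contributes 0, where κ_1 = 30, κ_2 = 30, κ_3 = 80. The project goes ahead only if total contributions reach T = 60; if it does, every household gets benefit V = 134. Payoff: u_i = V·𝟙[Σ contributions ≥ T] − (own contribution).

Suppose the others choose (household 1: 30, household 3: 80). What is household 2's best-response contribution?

0

Others' total = 110 ≥ 60; contributing adds cost 30 for no extra benefit.
Best response: 0.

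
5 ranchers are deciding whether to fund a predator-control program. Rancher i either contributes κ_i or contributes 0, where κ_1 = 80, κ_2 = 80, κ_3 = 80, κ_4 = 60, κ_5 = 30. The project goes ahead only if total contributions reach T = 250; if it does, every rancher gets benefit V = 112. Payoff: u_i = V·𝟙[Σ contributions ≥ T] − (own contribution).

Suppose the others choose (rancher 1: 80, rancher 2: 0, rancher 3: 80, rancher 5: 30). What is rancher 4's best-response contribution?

60

Others' total = 190. Contributing 60 brings total to 250 ≥ 250: gain V − κ_4 = 52.
Best response: 60.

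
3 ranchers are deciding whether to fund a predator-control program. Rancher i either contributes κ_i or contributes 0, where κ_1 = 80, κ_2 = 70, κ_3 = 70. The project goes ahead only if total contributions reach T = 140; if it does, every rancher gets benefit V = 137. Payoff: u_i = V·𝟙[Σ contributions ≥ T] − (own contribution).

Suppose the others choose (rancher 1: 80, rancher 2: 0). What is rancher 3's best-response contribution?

70

Others' total = 80. Contributing 70 brings total to 150 ≥ 140: gain V − κ_3 = 67.
Best response: 70.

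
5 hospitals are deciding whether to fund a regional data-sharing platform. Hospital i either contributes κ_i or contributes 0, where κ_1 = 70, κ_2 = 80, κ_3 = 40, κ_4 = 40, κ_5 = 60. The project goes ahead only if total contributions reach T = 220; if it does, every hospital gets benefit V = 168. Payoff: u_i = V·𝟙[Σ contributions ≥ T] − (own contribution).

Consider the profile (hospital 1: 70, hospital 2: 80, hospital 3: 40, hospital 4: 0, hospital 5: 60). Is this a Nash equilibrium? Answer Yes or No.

Yes

Total = 250 ≥ 220: provided.
Hospital 1 (pledges 70, payoff 98): dropping to 0 → total 180, payoff 0. No gain.
Hospital 2 (pledges 80, payoff 88): dropping to 0 → total 170, payoff 0. No gain.
Hospital 3 (pledges 40, payoff 128): dropping to 0 → total 210, payoff 0. No gain.
Hospital 4 (pledges 0, payoff 168): pledging 40 → total 290, payoff 128. No gain.
Hospital 5 (pledges 60, payoff 108): dropping to 0 → total 190, payoff 0. No gain.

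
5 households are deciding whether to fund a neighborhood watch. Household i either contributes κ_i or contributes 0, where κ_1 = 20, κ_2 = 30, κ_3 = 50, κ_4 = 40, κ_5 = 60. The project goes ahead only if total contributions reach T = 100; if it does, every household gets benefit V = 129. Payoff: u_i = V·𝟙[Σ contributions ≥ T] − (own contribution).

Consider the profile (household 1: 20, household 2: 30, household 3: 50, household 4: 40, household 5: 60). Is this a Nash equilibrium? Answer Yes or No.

No

Total = 200 ≥ 100: provided.
Household 1 (pledges 20, payoff 109): dropping to 0 → total 180, payoff 129. Profitable deviation.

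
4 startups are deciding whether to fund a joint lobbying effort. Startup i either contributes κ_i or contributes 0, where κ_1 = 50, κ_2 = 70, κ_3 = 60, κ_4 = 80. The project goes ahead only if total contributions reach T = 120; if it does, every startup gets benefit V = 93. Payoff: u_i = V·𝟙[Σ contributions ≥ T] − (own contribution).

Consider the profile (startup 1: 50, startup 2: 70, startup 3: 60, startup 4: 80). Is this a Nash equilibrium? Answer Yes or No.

No

Total = 260 ≥ 120: provided.
Startup 1 (pledges 50, payoff 43): dropping to 0 → total 210, payoff 93. Profitable deviation.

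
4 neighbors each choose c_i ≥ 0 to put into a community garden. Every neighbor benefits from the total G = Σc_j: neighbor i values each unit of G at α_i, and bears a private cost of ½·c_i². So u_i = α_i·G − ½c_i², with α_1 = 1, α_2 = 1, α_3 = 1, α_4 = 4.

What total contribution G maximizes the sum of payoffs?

Planner FOC: ∂(Σu_j)/∂c_i = (Σα_j) − c_i = 0, so c_i^SO = Σα_j = 7 for every i; G^SO = 28.

28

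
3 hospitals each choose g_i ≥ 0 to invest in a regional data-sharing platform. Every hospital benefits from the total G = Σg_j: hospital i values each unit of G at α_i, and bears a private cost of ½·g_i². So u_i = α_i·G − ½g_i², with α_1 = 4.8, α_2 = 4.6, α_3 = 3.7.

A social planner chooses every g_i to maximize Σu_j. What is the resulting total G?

Planner FOC: ∂(Σu_j)/∂g_i = (Σα_j) − g_i = 0, so g_i^SO = Σα_j = 13.1 for every i; G^SO = 39.3.

39.3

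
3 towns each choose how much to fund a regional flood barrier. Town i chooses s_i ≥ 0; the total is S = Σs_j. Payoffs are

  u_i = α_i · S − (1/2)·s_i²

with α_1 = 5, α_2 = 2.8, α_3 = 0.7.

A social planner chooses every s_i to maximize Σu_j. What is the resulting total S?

25.5

Planner FOC: ∂(Σu_j)/∂s_i = (Σα_j) − s_i = 0, so s_i^SO = Σα_j = 8.5 for every i; S^SO = 25.5.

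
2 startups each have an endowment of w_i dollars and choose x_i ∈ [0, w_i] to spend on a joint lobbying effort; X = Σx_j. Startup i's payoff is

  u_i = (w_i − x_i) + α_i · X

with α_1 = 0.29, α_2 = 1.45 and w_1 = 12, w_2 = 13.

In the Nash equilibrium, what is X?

∂u_i/∂x_i = α_i − 1, so startup i contributes w_i if α_i > 1, else 0.
α_i > 1 for i ∈ {2}; NE contributions (0, 13), X = 13.

13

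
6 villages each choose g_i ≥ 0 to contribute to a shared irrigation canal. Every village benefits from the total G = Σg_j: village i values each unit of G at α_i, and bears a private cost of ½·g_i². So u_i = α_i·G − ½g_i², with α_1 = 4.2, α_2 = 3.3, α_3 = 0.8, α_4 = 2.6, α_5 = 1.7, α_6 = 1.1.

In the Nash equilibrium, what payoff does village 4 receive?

Village i's FOC: ∂u_i/∂g_i = α_i − g_i = 0, so g_i* = α_i.
NE contributions = (4.2, 3.3, 0.8, 2.6, 1.7, 1.1); G = 13.7.
u_4 = α_4·G − ½·(g_4)² = 2.6·13.7 − ½·2.6² = 32.24.

32.24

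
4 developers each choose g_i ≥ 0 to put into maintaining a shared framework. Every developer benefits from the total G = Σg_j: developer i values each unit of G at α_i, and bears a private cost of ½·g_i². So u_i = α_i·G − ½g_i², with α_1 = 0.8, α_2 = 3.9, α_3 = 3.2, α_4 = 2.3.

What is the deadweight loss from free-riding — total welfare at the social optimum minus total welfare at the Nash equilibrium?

Developer i's FOC: ∂u_i/∂g_i = α_i − g_i = 0, so g_i* = α_i.
NE contributions = (0.8, 3.9, 3.2, 2.3); G = 10.2.
W^NE = (Σα)·G − ½Σα_i² = 10.2² − ½·31.38 = 88.35.
Planner sets g_i = Σα_j = 10.2 for every i, so G^SO = 4·10.2 = 40.8.
W^SO = (Σα)·G^SO − ½·4·(Σα)² = (4/2)·10.2² = 208.08.
Deadweight loss = W^SO − W^NE = 119.73.

119.73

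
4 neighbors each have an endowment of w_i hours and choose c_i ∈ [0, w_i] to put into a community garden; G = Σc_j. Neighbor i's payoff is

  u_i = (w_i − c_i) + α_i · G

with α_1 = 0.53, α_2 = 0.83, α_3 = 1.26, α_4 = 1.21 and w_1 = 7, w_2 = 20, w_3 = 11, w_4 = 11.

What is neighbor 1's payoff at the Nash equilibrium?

18.66

∂u_i/∂c_i = α_i − 1, so neighbor i contributes w_i if α_i > 1, else 0.
α_i > 1 for i ∈ {3, 4}; NE contributions (0, 0, 11, 11), G = 22.
u_1 = (7 − 0) + 0.53·22 = 18.66.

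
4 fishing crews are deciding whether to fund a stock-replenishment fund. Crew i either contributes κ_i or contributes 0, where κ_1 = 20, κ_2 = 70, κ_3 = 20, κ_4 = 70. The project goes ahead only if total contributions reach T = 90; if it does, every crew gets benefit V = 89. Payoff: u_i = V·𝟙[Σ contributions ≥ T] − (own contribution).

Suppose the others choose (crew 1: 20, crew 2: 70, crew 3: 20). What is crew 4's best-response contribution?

Others' total = 110 ≥ 90; contributing adds cost 70 for no extra benefit.
Best response: 0.

0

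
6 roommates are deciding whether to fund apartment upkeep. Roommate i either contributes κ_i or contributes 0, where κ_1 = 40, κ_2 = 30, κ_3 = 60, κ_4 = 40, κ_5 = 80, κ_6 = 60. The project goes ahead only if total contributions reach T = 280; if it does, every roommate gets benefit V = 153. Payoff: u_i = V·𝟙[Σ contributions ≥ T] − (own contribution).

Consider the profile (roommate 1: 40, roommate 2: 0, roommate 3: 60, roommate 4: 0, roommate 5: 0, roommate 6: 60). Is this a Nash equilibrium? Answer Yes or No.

Total = 160 < 280: not provided.
Roommate 1 (pledges 40, payoff -40): dropping to 0 → total 120, payoff 0. Profitable deviation.

No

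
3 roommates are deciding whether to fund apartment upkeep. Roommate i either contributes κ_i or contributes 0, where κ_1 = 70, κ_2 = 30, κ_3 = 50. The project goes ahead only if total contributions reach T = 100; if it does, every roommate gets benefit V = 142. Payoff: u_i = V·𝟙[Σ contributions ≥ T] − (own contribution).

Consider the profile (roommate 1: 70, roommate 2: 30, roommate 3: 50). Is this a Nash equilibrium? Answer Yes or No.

Total = 150 ≥ 100: provided.
Roommate 1 (pledges 70, payoff 72): dropping to 0 → total 80, payoff 0. No gain.
Roommate 2 (pledges 30, payoff 112): dropping to 0 → total 120, payoff 142. Profitable deviation.

No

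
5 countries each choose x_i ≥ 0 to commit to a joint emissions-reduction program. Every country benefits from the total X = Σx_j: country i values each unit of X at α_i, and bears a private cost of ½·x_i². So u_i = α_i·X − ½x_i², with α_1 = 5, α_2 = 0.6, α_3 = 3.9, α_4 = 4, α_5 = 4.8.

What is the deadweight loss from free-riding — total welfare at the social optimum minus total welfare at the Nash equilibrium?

Country i's FOC: ∂u_i/∂x_i = α_i − x_i = 0, so x_i* = α_i.
NE contributions = (5, 0.6, 3.9, 4, 4.8); X = 18.3.
W^NE = (Σα)·X − ½Σα_i² = 18.3² − ½·79.61 = 295.085.
Planner sets x_i = Σα_j = 18.3 for every i, so X^SO = 5·18.3 = 91.5.
W^SO = (Σα)·X^SO − ½·5·(Σα)² = (5/2)·18.3² = 837.225.
Deadweight loss = W^SO − W^NE = 542.14.

542.14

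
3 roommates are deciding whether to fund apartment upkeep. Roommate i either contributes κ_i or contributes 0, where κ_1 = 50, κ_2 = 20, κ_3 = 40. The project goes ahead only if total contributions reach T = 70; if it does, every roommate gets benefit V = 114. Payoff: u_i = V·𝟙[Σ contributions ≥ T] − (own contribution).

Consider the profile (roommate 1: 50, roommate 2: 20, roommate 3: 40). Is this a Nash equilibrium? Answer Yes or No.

No

Total = 110 ≥ 70: provided.
Roommate 1 (pledges 50, payoff 64): dropping to 0 → total 60, payoff 0. No gain.
Roommate 2 (pledges 20, payoff 94): dropping to 0 → total 90, payoff 114. Profitable deviation.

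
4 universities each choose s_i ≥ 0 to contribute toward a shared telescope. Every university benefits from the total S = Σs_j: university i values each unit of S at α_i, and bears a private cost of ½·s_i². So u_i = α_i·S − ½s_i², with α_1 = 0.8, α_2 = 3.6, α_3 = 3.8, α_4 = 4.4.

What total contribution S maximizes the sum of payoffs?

50.4

Planner FOC: ∂(Σu_j)/∂s_i = (Σα_j) − s_i = 0, so s_i^SO = Σα_j = 12.6 for every i; S^SO = 50.4.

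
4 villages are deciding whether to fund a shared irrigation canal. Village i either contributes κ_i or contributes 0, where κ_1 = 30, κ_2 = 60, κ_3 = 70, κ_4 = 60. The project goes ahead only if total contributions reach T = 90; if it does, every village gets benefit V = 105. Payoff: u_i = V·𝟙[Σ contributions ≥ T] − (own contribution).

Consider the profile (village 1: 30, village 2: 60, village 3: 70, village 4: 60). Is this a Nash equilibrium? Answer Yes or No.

No

Total = 220 ≥ 90: provided.
Village 1 (pledges 30, payoff 75): dropping to 0 → total 190, payoff 105. Profitable deviation.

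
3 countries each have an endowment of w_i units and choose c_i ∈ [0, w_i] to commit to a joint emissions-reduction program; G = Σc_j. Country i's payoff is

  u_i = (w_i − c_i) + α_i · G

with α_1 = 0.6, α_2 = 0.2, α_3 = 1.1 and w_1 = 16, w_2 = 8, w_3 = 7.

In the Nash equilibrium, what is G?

7

∂u_i/∂c_i = α_i − 1, so country i contributes w_i if α_i > 1, else 0.
α_i > 1 for i ∈ {3}; NE contributions (0, 0, 7), G = 7.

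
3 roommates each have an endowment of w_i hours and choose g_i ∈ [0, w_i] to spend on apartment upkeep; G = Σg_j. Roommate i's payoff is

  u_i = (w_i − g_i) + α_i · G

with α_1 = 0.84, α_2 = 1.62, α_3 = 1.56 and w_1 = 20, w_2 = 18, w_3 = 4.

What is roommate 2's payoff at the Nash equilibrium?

∂u_i/∂g_i = α_i − 1, so roommate i contributes w_i if α_i > 1, else 0.
α_i > 1 for i ∈ {2, 3}; NE contributions (0, 18, 4), G = 22.
u_2 = (18 − 18) + 1.62·22 = 35.64.

35.64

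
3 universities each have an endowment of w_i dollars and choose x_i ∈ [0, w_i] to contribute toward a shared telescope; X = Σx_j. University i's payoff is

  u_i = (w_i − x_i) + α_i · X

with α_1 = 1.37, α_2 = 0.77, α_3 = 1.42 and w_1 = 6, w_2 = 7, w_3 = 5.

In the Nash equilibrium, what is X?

∂u_i/∂x_i = α_i − 1, so university i contributes w_i if α_i > 1, else 0.
α_i > 1 for i ∈ {1, 3}; NE contributions (6, 0, 5), X = 11.

11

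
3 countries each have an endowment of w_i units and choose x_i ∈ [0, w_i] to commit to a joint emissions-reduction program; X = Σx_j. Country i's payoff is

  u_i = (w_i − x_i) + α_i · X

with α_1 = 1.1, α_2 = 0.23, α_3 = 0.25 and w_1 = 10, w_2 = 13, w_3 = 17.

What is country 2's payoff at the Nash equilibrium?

∂u_i/∂x_i = α_i − 1, so country i contributes w_i if α_i > 1, else 0.
α_i > 1 for i ∈ {1}; NE contributions (10, 0, 0), X = 10.
u_2 = (13 − 0) + 0.23·10 = 15.3.

15.3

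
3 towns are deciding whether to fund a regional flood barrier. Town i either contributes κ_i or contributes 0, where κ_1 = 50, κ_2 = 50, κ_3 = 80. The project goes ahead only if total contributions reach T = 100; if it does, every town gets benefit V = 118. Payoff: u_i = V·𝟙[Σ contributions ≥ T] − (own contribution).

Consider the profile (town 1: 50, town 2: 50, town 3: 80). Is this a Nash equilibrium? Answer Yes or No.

No

Total = 180 ≥ 100: provided.
Town 1 (pledges 50, payoff 68): dropping to 0 → total 130, payoff 118. Profitable deviation.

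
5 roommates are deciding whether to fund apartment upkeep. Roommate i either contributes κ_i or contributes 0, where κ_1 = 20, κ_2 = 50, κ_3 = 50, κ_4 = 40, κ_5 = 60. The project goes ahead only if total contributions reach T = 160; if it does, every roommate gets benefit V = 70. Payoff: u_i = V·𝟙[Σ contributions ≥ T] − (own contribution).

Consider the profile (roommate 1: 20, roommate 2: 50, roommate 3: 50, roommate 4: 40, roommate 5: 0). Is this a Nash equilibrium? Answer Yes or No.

Yes

Total = 160 ≥ 160: provided.
Roommate 1 (pledges 20, payoff 50): dropping to 0 → total 140, payoff 0. No gain.
Roommate 2 (pledges 50, payoff 20): dropping to 0 → total 110, payoff 0. No gain.
Roommate 3 (pledges 50, payoff 20): dropping to 0 → total 110, payoff 0. No gain.
Roommate 4 (pledges 40, payoff 30): dropping to 0 → total 120, payoff 0. No gain.
Roommate 5 (pledges 0, payoff 70): pledging 60 → total 220, payoff 10. No gain.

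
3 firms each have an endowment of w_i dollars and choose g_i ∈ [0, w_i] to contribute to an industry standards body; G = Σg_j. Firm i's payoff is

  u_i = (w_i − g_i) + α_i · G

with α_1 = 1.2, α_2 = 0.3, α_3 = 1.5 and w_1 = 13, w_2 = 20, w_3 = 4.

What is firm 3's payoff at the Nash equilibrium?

25.5

∂u_i/∂g_i = α_i − 1, so firm i contributes w_i if α_i > 1, else 0.
α_i > 1 for i ∈ {1, 3}; NE contributions (13, 0, 4), G = 17.
u_3 = (4 − 4) + 1.5·17 = 25.5.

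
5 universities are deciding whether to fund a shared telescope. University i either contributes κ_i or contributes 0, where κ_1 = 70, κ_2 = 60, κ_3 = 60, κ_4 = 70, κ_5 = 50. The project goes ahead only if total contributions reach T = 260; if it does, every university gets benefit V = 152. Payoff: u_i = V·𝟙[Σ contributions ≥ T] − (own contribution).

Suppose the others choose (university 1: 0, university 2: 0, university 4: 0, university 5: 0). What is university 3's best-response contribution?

Others' total = 0. Even contributing 60 gives 60 < 260: no benefit either way.
Best response: 0.

0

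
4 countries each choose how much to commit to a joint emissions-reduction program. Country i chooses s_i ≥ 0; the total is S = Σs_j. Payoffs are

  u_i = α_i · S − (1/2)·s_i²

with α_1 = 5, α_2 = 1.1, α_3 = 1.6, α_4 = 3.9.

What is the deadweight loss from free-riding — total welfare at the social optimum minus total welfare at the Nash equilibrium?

Country i's FOC: ∂u_i/∂s_i = α_i − s_i = 0, so s_i* = α_i.
NE contributions = (5, 1.1, 1.6, 3.9); S = 11.6.
W^NE = (Σα)·S − ½Σα_i² = 11.6² − ½·43.98 = 112.57.
Planner sets s_i = Σα_j = 11.6 for every i, so S^SO = 4·11.6 = 46.4.
W^SO = (Σα)·S^SO − ½·4·(Σα)² = (4/2)·11.6² = 269.12.
Deadweight loss = W^SO − W^NE = 156.55.

156.55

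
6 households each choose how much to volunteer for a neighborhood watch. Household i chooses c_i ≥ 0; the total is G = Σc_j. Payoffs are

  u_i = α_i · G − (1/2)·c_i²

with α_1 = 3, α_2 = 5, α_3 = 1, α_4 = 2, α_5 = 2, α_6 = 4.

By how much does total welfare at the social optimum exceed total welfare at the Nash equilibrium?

607.5

Household i's FOC: ∂u_i/∂c_i = α_i − c_i = 0, so c_i* = α_i.
NE contributions = (3, 5, 1, 2, 2, 4); G = 17.
W^NE = (Σα)·G − ½Σα_i² = 17² − ½·59 = 259.5.
Planner sets c_i = Σα_j = 17 for every i, so G^SO = 6·17 = 102.
W^SO = (Σα)·G^SO − ½·6·(Σα)² = (6/2)·17² = 867.
Deadweight loss = W^SO − W^NE = 607.5.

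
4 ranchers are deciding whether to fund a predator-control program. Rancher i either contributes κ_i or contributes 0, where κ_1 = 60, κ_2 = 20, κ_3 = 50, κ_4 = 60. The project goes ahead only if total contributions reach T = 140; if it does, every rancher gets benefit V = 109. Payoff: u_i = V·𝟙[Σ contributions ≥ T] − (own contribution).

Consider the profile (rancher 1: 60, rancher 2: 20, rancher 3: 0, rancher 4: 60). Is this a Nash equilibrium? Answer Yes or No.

Yes

Total = 140 ≥ 140: provided.
Rancher 1 (pledges 60, payoff 49): dropping to 0 → total 80, payoff 0. No gain.
Rancher 2 (pledges 20, payoff 89): dropping to 0 → total 120, payoff 0. No gain.
Rancher 3 (pledges 0, payoff 109): pledging 50 → total 190, payoff 59. No gain.
Rancher 4 (pledges 60, payoff 49): dropping to 0 → total 80, payoff 0. No gain.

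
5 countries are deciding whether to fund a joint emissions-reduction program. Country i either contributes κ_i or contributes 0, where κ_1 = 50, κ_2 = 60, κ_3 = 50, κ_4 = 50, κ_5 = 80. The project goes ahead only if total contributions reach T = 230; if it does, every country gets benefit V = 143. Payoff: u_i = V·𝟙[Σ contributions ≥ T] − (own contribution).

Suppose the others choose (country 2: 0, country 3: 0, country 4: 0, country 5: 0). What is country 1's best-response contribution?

Others' total = 0. Even contributing 50 gives 50 < 230: no benefit either way.
Best response: 0.

0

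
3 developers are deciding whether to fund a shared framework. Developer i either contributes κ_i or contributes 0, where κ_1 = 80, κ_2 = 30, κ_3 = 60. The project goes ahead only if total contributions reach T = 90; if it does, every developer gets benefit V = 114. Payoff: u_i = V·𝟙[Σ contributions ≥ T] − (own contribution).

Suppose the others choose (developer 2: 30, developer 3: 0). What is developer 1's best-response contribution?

80

Others' total = 30. Contributing 80 brings total to 110 ≥ 90: gain V − κ_1 = 34.
Best response: 80.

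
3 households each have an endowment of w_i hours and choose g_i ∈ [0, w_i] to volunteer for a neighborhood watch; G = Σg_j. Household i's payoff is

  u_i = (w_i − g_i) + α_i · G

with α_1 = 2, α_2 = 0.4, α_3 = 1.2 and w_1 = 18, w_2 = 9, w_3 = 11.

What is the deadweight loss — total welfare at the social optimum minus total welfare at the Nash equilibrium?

23.4

∂u_i/∂g_i = α_i − 1, so household i contributes w_i if α_i > 1, else 0.
α_i > 1 for i ∈ {1, 3}; NE contributions (18, 0, 11), G = 29.
W^NE = Σw_i − G^NE + (Σα_i)·G^NE = 38 + 2.6·29 = 113.4.
Planner: ∂(Σu_j)/∂g_i = Σα_j − 1 = 2.6 > 0, so everyone contributes w_i; G^SO = 38, W^SO = 38 + 2.6·38 = 136.8.
Deadweight loss = 23.4.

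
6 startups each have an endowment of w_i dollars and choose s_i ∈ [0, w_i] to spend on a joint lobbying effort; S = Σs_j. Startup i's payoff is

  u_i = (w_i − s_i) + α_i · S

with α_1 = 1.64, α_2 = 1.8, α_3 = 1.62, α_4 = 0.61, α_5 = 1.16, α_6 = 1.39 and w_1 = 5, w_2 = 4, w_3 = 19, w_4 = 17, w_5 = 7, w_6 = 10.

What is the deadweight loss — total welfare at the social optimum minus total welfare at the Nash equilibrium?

∂u_i/∂s_i = α_i − 1, so startup i contributes w_i if α_i > 1, else 0.
α_i > 1 for i ∈ {1, 2, 3, 5, 6}; NE contributions (5, 4, 19, 0, 7, 10), S = 45.
W^NE = Σw_i − S^NE + (Σα_i)·S^NE = 62 + 7.22·45 = 386.9.
Planner: ∂(Σu_j)/∂s_i = Σα_j − 1 = 7.22 > 0, so everyone contributes w_i; S^SO = 62, W^SO = 62 + 7.22·62 = 509.64.
Deadweight loss = 122.74.

122.74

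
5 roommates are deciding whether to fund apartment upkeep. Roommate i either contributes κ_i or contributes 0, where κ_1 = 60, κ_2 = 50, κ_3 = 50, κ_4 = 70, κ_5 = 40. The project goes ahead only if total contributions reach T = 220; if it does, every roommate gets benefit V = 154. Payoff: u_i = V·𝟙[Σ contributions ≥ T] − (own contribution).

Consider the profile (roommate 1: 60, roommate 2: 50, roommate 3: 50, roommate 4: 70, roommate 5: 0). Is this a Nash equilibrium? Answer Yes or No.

Total = 230 ≥ 220: provided.
Roommate 1 (pledges 60, payoff 94): dropping to 0 → total 170, payoff 0. No gain.
Roommate 2 (pledges 50, payoff 104): dropping to 0 → total 180, payoff 0. No gain.
Roommate 3 (pledges 50, payoff 104): dropping to 0 → total 180, payoff 0. No gain.
Roommate 4 (pledges 70, payoff 84): dropping to 0 → total 160, payoff 0. No gain.
Roommate 5 (pledges 0, payoff 154): pledging 40 → total 270, payoff 114. No gain.

Yes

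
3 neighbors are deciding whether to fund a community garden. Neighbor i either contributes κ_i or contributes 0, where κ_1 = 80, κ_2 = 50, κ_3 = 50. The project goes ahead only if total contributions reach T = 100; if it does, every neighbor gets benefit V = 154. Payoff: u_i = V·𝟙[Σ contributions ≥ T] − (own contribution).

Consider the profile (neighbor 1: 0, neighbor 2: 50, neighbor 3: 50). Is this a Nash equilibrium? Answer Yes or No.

Yes

Total = 100 ≥ 100: provided.
Neighbor 1 (pledges 0, payoff 154): pledging 80 → total 180, payoff 74. No gain.
Neighbor 2 (pledges 50, payoff 104): dropping to 0 → total 50, payoff 0. No gain.
Neighbor 3 (pledges 50, payoff 104): dropping to 0 → total 50, payoff 0. No gain.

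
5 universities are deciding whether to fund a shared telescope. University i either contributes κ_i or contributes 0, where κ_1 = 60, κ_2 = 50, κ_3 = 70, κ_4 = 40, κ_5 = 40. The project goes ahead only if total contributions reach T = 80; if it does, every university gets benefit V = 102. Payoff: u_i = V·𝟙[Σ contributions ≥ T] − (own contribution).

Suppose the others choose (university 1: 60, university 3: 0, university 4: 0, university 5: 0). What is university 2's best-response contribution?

50

Others' total = 60. Contributing 50 brings total to 110 ≥ 80: gain V − κ_2 = 52.
Best response: 50.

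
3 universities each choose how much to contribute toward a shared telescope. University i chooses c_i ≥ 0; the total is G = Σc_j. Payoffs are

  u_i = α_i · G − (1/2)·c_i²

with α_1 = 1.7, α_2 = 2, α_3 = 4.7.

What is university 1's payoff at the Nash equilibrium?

University i's FOC: ∂u_i/∂c_i = α_i − c_i = 0, so c_i* = α_i.
NE contributions = (1.7, 2, 4.7); G = 8.4.
u_1 = α_1·G − ½·(c_1)² = 1.7·8.4 − ½·1.7² = 12.835.

12.835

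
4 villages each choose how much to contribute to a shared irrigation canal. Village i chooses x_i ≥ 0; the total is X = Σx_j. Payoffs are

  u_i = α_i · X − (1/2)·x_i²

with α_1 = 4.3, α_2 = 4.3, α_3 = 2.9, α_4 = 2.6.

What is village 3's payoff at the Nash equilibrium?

36.685

Village i's FOC: ∂u_i/∂x_i = α_i − x_i = 0, so x_i* = α_i.
NE contributions = (4.3, 4.3, 2.9, 2.6); X = 14.1.
u_3 = α_3·X − ½·(x_3)² = 2.9·14.1 − ½·2.9² = 36.685.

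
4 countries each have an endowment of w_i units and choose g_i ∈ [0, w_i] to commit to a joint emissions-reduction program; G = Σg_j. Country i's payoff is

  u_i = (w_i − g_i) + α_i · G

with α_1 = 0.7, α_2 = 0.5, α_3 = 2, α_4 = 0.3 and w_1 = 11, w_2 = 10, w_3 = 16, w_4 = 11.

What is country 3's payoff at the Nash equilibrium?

32

∂u_i/∂g_i = α_i − 1, so country i contributes w_i if α_i > 1, else 0.
α_i > 1 for i ∈ {3}; NE contributions (0, 0, 16, 0), G = 16.
u_3 = (16 − 16) + 2·16 = 32.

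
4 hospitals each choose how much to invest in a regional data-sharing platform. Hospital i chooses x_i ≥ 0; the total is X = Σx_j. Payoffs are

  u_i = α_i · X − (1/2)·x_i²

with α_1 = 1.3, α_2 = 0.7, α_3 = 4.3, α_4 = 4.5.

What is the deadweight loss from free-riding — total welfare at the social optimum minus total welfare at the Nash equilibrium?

Hospital i's FOC: ∂u_i/∂x_i = α_i − x_i = 0, so x_i* = α_i.
NE contributions = (1.3, 0.7, 4.3, 4.5); X = 10.8.
W^NE = (Σα)·X − ½Σα_i² = 10.8² − ½·40.92 = 96.18.
Planner sets x_i = Σα_j = 10.8 for every i, so X^SO = 4·10.8 = 43.2.
W^SO = (Σα)·X^SO − ½·4·(Σα)² = (4/2)·10.8² = 233.28.
Deadweight loss = W^SO − W^NE = 137.1.

137.1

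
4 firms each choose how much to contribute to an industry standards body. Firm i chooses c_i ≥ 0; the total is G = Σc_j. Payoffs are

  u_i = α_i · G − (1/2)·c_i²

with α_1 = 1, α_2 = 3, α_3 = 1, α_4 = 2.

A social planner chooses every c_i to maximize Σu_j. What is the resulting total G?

Planner FOC: ∂(Σu_j)/∂c_i = (Σα_j) − c_i = 0, so c_i^SO = Σα_j = 7 for every i; G^SO = 28.

28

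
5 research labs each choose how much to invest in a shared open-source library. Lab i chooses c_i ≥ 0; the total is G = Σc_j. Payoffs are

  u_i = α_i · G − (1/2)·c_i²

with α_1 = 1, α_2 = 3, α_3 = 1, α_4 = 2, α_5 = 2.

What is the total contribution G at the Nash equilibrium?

Lab i's FOC: ∂u_i/∂c_i = α_i − c_i = 0, so c_i* = α_i.
NE contributions = (1, 3, 1, 2, 2); G = 9.

9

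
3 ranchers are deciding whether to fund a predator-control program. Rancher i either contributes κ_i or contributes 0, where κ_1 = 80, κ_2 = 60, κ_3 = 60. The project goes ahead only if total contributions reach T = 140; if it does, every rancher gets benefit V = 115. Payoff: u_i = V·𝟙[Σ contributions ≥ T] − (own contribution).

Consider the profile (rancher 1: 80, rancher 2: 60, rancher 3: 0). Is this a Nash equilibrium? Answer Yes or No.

Yes

Total = 140 ≥ 140: provided.
Rancher 1 (pledges 80, payoff 35): dropping to 0 → total 60, payoff 0. No gain.
Rancher 2 (pledges 60, payoff 55): dropping to 0 → total 80, payoff 0. No gain.
Rancher 3 (pledges 0, payoff 115): pledging 60 → total 200, payoff 55. No gain.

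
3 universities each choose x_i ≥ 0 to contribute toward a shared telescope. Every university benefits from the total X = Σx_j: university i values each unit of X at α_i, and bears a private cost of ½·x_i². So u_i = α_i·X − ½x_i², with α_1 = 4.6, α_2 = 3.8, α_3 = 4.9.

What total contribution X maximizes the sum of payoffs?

39.9

Planner FOC: ∂(Σu_j)/∂x_i = (Σα_j) − x_i = 0, so x_i^SO = Σα_j = 13.3 for every i; X^SO = 39.9.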